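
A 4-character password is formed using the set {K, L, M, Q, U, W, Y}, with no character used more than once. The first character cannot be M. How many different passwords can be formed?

720

The first character has 7−1 = 6 choices (anything except M).
The remaining 3 characters are filled from the other 6 symbols without repetition: 6 × 5 × 4 = 120.
Total: 6 × 120 = 720.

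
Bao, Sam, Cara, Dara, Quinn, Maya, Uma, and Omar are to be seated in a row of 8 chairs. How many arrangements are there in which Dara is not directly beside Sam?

30240

There are 8! = 40320 arrangements in all. If Dara and Sam are adjacent, merging them into one block gives 2·(7)! = 10080 arrangements.
Complementary counting: 40320 − 10080 = 30240.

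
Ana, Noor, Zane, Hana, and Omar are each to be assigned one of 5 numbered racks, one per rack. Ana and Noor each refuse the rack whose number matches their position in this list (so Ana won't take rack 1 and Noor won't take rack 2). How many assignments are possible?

Let Aᵢ (for i ∈ {1, 2}) be the placements that put person i in their forbidden rack. Any j of these fix j positions, leaving (5−j)! ways to fill the rest, and there are C(2,j) ways to pick which j.
By inclusion–exclusion, the number of valid placements is Σ_{j=0}^{2} (−1)^j C(2,j)·(5−j)!.
Computing: 120 − 48 + 6 = 78.

78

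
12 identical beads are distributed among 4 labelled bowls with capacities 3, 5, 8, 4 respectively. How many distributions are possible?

Without the upper bounds there are C(15,3) = 455 ways to split 12 among 4 bowls.
Subtract solutions that violate a single cap (substitute x_i' = x_i − (cap_i+1)): x_1 ≥ 4 gives C(11,3) = 165; x_2 ≥ 6 gives C(9,3) = 84; x_3 ≥ 9 gives C(6,3) = 20; x_4 ≥ 5 gives C(10,3) = 120. Together 389.
Add back pairs where two caps are both exceeded: 10 + 0 + 20 + 0 + 4 + 0 = 34.
By inclusion–exclusion the count is 455 − 389 + 34 = 100.

100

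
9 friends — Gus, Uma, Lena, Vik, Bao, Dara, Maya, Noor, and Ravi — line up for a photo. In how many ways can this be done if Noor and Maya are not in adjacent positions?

282240

There are 9! = 362880 arrangements in all. If Noor and Maya are adjacent, merging them into one block gives 2·(8)! = 80640 arrangements.
Complementary counting: 362880 − 80640 = 282240.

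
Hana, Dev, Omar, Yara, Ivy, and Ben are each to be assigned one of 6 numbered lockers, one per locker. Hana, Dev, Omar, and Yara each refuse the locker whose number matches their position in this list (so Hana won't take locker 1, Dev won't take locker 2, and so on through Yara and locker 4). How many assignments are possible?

Let Aᵢ (for 1 ≤ i ≤ 4) be the placements that put person i in their forbidden locker. Any j of these fix j positions, leaving (6−j)! ways to fill the rest, and there are C(4,j) ways to pick which j.
By inclusion–exclusion, the number of valid placements is Σ_{j=0}^{4} (−1)^j C(4,j)·(6−j)!.
Computing: 720 − 480 + 144 − 24 + 2 = 362.

362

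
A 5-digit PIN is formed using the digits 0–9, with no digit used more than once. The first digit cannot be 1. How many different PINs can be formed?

27216

The first digit has 10−1 = 9 choices (anything except 1).
The remaining 4 digits are filled from the other 9 symbols without repetition: 9 × 8 × 7 × 6 = 3024.
Total: 9 × 3024 = 27216.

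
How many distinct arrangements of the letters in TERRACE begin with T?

180

Fix T in the first position and arrange the remaining 6 letters.
Those 6 letters have E appearing twice and R appearing twice, giving (6)!/(2!·2!) = 180.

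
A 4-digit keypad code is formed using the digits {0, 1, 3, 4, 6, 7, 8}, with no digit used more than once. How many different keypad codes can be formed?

This is a permutation of 4 out of 7: P(7,4) = 7!/3!.
That product is 7 × 6 × 5 × 4 = 840.

840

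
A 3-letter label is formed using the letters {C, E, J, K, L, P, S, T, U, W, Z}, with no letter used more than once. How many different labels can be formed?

990

This is a permutation of 3 out of 11: P(11,3) = 11!/8!.
That product is 11 × 10 × 9 = 990.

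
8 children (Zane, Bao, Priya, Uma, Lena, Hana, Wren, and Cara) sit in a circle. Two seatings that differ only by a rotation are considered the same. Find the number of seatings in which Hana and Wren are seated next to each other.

Treat {Hana, Wren} as one unit (2 internal orders) and seat the resulting 7 units around the table: (6)! circular arrangements.
So 2 × (6)! = 2 × 720 = 1440.

1440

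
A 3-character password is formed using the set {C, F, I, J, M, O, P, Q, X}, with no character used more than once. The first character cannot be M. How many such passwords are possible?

The first character has 9−1 = 8 choices (anything except M).
The remaining 2 characters are filled from the other 8 symbols without repetition: 8 × 7 = 56.
Total: 8 × 56 = 448.

448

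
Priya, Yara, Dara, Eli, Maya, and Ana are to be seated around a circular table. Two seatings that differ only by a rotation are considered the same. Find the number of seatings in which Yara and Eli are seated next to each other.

Treat {Yara, Eli} as one unit (2 internal orders) and seat the resulting 5 units around the table: (4)! circular arrangements.
So 2 × (4)! = 2 × 24 = 48.

48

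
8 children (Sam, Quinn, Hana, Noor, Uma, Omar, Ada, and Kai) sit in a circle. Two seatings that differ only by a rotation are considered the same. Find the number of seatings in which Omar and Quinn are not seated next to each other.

3600

All circular seatings of 8 people number (7)! = 5040.
Those with Omar next to Quinn: fuse the pair into one unit and seat 7 units around a circle — 2·(6)! = 1440.
Subtracting, 5040 − 1440 = 3600.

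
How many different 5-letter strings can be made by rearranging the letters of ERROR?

ERROR has 5 letters with R appearing 3 times.
So there are 5! / (3!) = 20 distinguishable arrangements.

20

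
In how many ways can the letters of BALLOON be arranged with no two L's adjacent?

There are 7!/(2!·2!) = 1260 arrangements of BALLOON in total.
Arrangements with the L's together: treat LL as one letter, giving (6)!/(2!) = 360.
Hence 1260 − 360 = 900.

900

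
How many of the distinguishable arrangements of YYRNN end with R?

With the last slot taken by R, it remains to arrange the other 4 letters (YYNN).
Those 4 letters have N appearing twice and Y appearing twice, giving (4)!/(2!·2!) = 6.

6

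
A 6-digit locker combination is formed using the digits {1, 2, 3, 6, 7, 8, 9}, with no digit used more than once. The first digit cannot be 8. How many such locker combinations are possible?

The first digit has 7−1 = 6 choices (anything except 8).
The remaining 5 digits are filled from the other 6 symbols without repetition: 6 × 5 × 4 × 3 × 2 = 720.
Total: 6 × 720 = 4320.

4320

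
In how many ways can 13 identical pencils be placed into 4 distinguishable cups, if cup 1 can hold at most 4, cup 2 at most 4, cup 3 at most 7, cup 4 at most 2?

31

Ignoring the caps, the number of non-negative solutions to x_1+…+x_4 = 13 is C(16,3) = 560.
Subtract solutions that violate a single cap (substitute x_i' = x_i − (cap_i+1)): x_1 ≥ 5 gives C(11,3) = 165; x_2 ≥ 5 gives C(11,3) = 165; x_3 ≥ 8 gives C(8,3) = 56; x_4 ≥ 3 gives C(13,3) = 286. Together 672.
Add back pairs where two caps are both exceeded: 20 + 1 + 56 + 1 + 56 + 10 = 144.
Subtract triples: 0 + 1 + 0 + 0 = 1.
By inclusion–exclusion the count is 560 − 672 + 144 − 1 = 31.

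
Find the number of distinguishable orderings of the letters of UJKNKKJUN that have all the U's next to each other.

Treat the 2 copies of U as a single block. The multiset to arrange is then {UU, J, J, K, K, K, N, N}, 8 items in all.
That gives (8)!/(3!·2!·2!) = 1680 arrangements.

1680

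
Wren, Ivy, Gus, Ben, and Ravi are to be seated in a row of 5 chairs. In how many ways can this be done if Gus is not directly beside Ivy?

Of the 5! = 120 arrangements, those with Gus and Ivy adjacent number 2 × 4! = 48 (treat the pair as a block with 2 internal orders).
So 120 − 48 = 72 arrangements keep them apart.

72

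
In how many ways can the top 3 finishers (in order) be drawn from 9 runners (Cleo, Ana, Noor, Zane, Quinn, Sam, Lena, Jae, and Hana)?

504

This is an ordered selection of 3 from 9: P(9,3).
That gives 9 × 8 × 7 = 504.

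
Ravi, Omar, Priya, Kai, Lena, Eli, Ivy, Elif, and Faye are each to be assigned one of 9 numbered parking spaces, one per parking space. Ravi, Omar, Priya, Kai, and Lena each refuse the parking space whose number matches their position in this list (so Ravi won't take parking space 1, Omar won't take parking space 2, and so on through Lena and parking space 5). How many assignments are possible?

205056

Let Aᵢ (for 1 ≤ i ≤ 5) be the placements that put person i in their forbidden parking space. Any j of these fix j positions, leaving (9−j)! ways to fill the rest, and there are C(5,j) ways to pick which j.
By inclusion–exclusion, the number of valid placements is Σ_{j=0}^{5} (−1)^j C(5,j)·(9−j)!.
Computing: 362880 − 201600 + 50400 − 7200 + 600 − 24 = 205056.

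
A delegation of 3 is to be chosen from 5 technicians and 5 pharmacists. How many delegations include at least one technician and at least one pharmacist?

Total 3-person selections from all 10: C(10,3) = 120.
Subtract selections that omit an entire group: no technicians → C(5,3) = 10; no pharmacists → C(5,3) = 10.
Both groups omitted at once is impossible, so 120 − 20 = 100.

100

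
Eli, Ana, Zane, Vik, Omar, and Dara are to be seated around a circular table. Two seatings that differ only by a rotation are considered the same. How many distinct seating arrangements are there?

120

Fix one person's seat to break rotational symmetry; the remaining 5 people can be arranged in (5)! = 120 ways.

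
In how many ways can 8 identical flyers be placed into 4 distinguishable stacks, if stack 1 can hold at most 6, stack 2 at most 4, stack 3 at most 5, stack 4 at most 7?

By stars and bars, unrestricted non-negative solutions to x_1+…+x_4 = 8 number C(8+3,3) = 165.
Subtract solutions that violate a single cap (substitute x_i' = x_i − (cap_i+1)): x_1 ≥ 7 gives C(4,3) = 4; x_2 ≥ 5 gives C(6,3) = 20; x_3 ≥ 6 gives C(5,3) = 10; x_4 ≥ 8 gives C(3,3) = 1. Together 35.
No two caps can be exceeded simultaneously, so the pair terms are all 0.
By inclusion–exclusion the count is 165 − 35 + 0 = 130.

130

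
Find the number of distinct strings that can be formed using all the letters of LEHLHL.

LEHLHL has 6 letters with H appearing twice and L appearing 3 times.
Dividing 6! = 720 by 3!·2! = 12 for the repeated letters gives 60.

60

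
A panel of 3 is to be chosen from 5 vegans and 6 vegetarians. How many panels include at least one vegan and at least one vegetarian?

With no constraint there are C(11,3) = 165 possible selections.
Selections missing a whole group: no vegans → C(6,3) = 20; no vegetarians → C(5,3) = 10.
Both groups omitted at once is impossible, so 165 − 30 = 135.

135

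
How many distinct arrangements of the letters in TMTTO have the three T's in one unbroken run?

6

Treat the 3 copies of T as a single block. The multiset to arrange is then {TTT, M, O}, 3 items in all.
All 3 items are distinct, so there are (3)! = 6 arrangements.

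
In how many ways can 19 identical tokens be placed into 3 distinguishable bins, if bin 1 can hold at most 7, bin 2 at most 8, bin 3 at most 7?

10

Ignoring the caps, the number of non-negative solutions to x_1+…+x_3 = 19 is C(21,2) = 210.
Subtract solutions that violate a single cap (substitute x_i' = x_i − (cap_i+1)): x_1 ≥ 8 gives C(13,2) = 78; x_2 ≥ 9 gives C(12,2) = 66; x_3 ≥ 8 gives C(13,2) = 78. Together 222.
Add back pairs where two caps are both exceeded: 6 + 10 + 6 = 22.
By inclusion–exclusion the count is 210 − 222 + 22 = 10.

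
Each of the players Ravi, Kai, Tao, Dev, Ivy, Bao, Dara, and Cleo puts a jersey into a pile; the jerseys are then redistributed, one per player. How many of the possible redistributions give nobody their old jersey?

14833

Let Aᵢ be the assignments in which player i gets their old jersey. We want the size of the complement of A₁∪…∪A_8.
By inclusion–exclusion this is Σ_{j=0}^{8} (−1)^j C(8,j)·(8−j)!.
Computing: 40320 − 40320 + 20160 − 6720 + 1680 − 336 + 56 − 8 + 1 = 14833.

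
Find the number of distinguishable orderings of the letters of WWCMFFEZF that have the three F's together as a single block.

2520

Treat the 3 copies of F as a single block. The multiset to arrange is then {FFF, C, E, M, W, W, Z}, 7 items in all.
That gives (7)!/(2!) = 2520 arrangements.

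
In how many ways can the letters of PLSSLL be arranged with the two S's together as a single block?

20

Treat the 2 copies of S as a single block. The multiset to arrange is then {SS, L, L, L, P}, 5 items in all.
That gives (5)!/(3!) = 20 arrangements.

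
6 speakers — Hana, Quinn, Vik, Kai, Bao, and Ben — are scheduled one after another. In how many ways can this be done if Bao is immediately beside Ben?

240

Treat {Bao, Ben} as a single unit. There are 5 units to order, and the pair itself can be ordered 2 ways.
That gives 2 × 5! = 2 × 120 = 240.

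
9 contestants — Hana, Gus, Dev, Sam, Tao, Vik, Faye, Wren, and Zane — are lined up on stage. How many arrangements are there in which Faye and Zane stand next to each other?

Treat {Faye, Zane} as a single unit. There are 8 units to order, and the pair itself can be ordered 2 ways.
So the count is 2·(8)! = 80640.

80640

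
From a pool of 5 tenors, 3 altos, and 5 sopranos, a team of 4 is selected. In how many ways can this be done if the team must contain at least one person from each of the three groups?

375

Total 4-person selections from all 13: C(13,4) = 715.
Subtract selections that omit an entire group: no tenors → C(8,4) = 70; no altos → C(10,4) = 210; no sopranos → C(8,4) = 70.
Add back selections omitting two groups (i.e. drawn from a single group): C(5,4) + C(3,4) + C(5,4) = 10.
By inclusion–exclusion: 715 − 350 + 10 = 375.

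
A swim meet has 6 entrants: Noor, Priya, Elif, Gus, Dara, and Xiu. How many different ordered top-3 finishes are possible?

This is an ordered selection of 3 from 6: P(6,3).
That gives 6 × 5 × 4 = 120.

120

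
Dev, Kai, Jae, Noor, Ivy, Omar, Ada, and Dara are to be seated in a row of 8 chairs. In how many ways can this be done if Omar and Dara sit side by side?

10080

Treat {Omar, Dara} as a single unit. There are 7 units to order, and the pair itself can be ordered 2 ways.
So the count is 2·(7)! = 10080.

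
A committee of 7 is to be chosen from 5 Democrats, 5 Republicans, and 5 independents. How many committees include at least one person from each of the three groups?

Unrestricted: C(15,7) = 6435 ways to pick any 7 of the 15.
Selections missing a whole group: no Democrats → C(10,7) = 120; no Republicans → C(10,7) = 120; no independents → C(10,7) = 120.
Add back selections omitting two groups (i.e. drawn from a single group): C(5,7) + C(5,7) + C(5,7) = 0.
By inclusion–exclusion: 6435 − 360 + 0 = 6075.

6075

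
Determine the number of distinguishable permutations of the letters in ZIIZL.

30

The 5 letters of ZIIZL have repeats: I appearing twice and Z appearing twice.
The number of distinct arrangements is 5!/(2!·2!) = 120/4 = 30.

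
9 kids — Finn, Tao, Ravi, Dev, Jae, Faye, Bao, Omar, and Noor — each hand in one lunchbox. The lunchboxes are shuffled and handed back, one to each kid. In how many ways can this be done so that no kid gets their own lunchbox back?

Let Aᵢ be the assignments in which kid i gets their own lunchbox. We want the size of the complement of A₁∪…∪A_9.
By inclusion–exclusion this is Σ_{j=0}^{9} (−1)^j C(9,j)·(9−j)!.
Computing: 362880 − 362880 + 181440 − 60480 + 15120 − 3024 + 504 − 72 + 9 − 1 = 133496.

133496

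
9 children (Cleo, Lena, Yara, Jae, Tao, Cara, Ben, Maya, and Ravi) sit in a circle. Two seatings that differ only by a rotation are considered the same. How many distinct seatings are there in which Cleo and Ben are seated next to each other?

10080

Treat {Cleo, Ben} as one unit (2 internal orders) and seat the resulting 8 units around the table: (7)! circular arrangements.
So 2 × (7)! = 2 × 5040 = 10080.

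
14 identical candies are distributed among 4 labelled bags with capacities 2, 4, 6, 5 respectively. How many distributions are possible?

Ignoring the caps, the number of non-negative solutions to x_1+…+x_4 = 14 is C(17,3) = 680.
Subtract solutions that violate a single cap (substitute x_i' = x_i − (cap_i+1)): x_1 ≥ 3 gives C(14,3) = 364; x_2 ≥ 5 gives C(12,3) = 220; x_3 ≥ 7 gives C(10,3) = 120; x_4 ≥ 6 gives C(11,3) = 165. Together 869.
Add back pairs where two caps are both exceeded: 84 + 35 + 56 + 10 + 20 + 4 = 209.
Subtract triples: 0 + 1 + 0 + 0 = 1.
By inclusion–exclusion the count is 680 − 869 + 209 − 1 = 19.

19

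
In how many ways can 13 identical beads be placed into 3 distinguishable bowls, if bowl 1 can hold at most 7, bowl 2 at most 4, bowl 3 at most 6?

By stars and bars, unrestricted non-negative solutions to x_1+…+x_3 = 13 number C(13+2,2) = 105.
Subtract solutions that violate a single cap (substitute x_i' = x_i − (cap_i+1)): x_1 ≥ 8 gives C(7,2) = 21; x_2 ≥ 5 gives C(10,2) = 45; x_3 ≥ 7 gives C(8,2) = 28. Together 94.
Add back pairs where two caps are both exceeded: 1 + 0 + 3 = 4.
By inclusion–exclusion the count is 105 − 94 + 4 = 15.

15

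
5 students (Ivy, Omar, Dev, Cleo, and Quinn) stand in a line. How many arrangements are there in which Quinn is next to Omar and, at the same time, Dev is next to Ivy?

Treat {Quinn,Omar} as one block (2 orders) and {Dev,Ivy} as another (2 orders).
That leaves 3 units to arrange: 2 × 2 × 3! = 4 × 6 = 24.

24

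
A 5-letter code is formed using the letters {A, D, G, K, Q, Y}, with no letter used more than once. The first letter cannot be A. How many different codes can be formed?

600

The first letter has 6−1 = 5 choices (anything except A).
The remaining 4 letters are filled from the other 5 symbols without repetition: 5 × 4 × 3 × 2 = 120.
Total: 5 × 120 = 600.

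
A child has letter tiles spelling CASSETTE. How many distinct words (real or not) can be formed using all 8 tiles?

5040

The 8 letters of CASSETTE have repeats: E appearing twice, S appearing twice, and T appearing twice.
Dividing 8! = 40320 by 2!·2!·2! = 8 for the repeated letters gives 5040.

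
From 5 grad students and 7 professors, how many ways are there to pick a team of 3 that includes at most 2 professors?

185

Split by how many professors are chosen (0 through 2).
Sum: C(7,0)·C(5,3) + C(7,1)·C(5,2) + C(7,2)·C(5,1) = 10 + 70 + 105 = 185.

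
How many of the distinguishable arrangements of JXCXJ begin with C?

6

Fix C in the first position and arrange the remaining 4 letters.
Those 4 letters have J appearing twice and X appearing twice, giving (4)!/(2!·2!) = 6.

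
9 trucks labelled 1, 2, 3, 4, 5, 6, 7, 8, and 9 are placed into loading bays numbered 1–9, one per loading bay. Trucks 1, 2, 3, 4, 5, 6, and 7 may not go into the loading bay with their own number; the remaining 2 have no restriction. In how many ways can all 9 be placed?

165016

Let Aᵢ (for 1 ≤ i ≤ 7) be the placements that put truck i in its forbidden loading bay. Any j of these fix j positions, leaving (9−j)! ways to fill the rest, and there are C(7,j) ways to pick which j.
By inclusion–exclusion, the number of valid placements is Σ_{j=0}^{7} (−1)^j C(7,j)·(9−j)!.
Computing: 362880 − 282240 + 105840 − 25200 + 4200 − 504 + 42 − 2 = 165016.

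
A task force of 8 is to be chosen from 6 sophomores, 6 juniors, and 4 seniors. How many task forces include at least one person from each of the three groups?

Total 8-person selections from all 16: C(16,8) = 12870.
Selections missing a whole group: no sophomores → C(10,8) = 45; no juniors → C(10,8) = 45; no seniors → C(12,8) = 495.
Add back selections omitting two groups (i.e. drawn from a single group): C(6,8) + C(6,8) + C(4,8) = 0.
By inclusion–exclusion: 12870 − 585 + 0 = 12285.

12285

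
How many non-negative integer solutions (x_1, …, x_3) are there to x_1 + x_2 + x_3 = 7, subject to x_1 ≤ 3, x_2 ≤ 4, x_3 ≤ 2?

Without the upper bounds there are C(9,2) = 36 ways to split 7 among 3 variables.
Subtract solutions that violate a single cap (substitute x_i' = x_i − (cap_i+1)): x_1 ≥ 4 gives C(5,2) = 10; x_2 ≥ 5 gives C(4,2) = 6; x_3 ≥ 3 gives C(6,2) = 15. Together 31.
Add back pairs where two caps are both exceeded: 0 + 1 + 0 = 1.
By inclusion–exclusion the count is 36 − 31 + 1 = 6.

6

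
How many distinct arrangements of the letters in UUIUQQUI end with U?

210

With the last slot taken by U, it remains to arrange the other 7 letters (UIUQQUI).
Those 7 letters have I appearing twice, Q appearing twice, and U appearing 3 times, giving (7)!/(3!·2!·2!) = 210.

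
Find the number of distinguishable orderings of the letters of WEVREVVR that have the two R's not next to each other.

Total arrangements of WEVREVVR: 8!/(3!·2!·2!) = 1680.
If the two R's are adjacent, glue them into one block, leaving 7 items to arrange: (7)!/(3!·2!) = 420 ways.
Subtracting, 1680 − 420 = 1260 arrangements keep the R's apart.

1260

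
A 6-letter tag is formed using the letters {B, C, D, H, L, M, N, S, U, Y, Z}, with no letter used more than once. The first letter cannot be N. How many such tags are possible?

302400

The first letter has 11−1 = 10 choices (anything except N).
The remaining 5 letters are filled from the other 10 symbols without repetition: 10 × 9 × 8 × 7 × 6 = 30240.
Total: 10 × 30240 = 302400.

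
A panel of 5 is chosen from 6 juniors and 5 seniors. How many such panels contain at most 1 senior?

Split by how many seniors are chosen (0 through 1).
Sum: C(5,0)·C(6,5) + C(5,1)·C(6,4) = 6 + 75 = 81.

81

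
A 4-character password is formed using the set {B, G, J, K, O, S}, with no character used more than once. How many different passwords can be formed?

This is a permutation of 4 out of 6: P(6,4) = 6!/2!.
6 × 5 × 4 × 3 = 360.

360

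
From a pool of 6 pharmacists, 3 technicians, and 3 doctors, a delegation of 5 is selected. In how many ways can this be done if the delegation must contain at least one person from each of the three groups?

With no constraint there are C(12,5) = 792 possible selections.
Selections missing a whole group: no pharmacists → C(6,5) = 6; no technicians → C(9,5) = 126; no doctors → C(9,5) = 126.
Add back selections omitting two groups (i.e. drawn from a single group): C(6,5) + C(3,5) + C(3,5) = 6.
By inclusion–exclusion: 792 − 258 + 6 = 540.

540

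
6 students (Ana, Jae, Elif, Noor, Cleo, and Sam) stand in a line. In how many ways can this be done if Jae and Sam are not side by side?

There are 6! = 720 arrangements in all. If Jae and Sam are adjacent, merging them into one block gives 2·(5)! = 240 arrangements.
So 720 − 240 = 480 arrangements keep them apart.

480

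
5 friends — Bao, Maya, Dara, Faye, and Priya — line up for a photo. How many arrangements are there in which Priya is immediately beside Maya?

48

Treat {Priya, Maya} as a single unit. There are 4 units to order, and the pair itself can be ordered 2 ways.
That gives 2 × 4! = 2 × 24 = 48.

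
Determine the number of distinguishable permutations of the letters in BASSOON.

The 7 letters of BASSOON have repeats: O appearing twice and S appearing twice.
The number of distinct arrangements is 7!/(2!·2!) = 5040/4 = 1260.

1260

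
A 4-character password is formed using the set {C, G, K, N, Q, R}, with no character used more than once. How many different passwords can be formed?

360

Choose and order 4 of the 6 symbols: the first character has 6 options, the next 5, then 4, 3.
6 × 5 × 4 × 3 = 360.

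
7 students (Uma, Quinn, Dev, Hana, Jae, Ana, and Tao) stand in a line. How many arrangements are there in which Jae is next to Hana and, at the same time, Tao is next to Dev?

Treat {Jae,Hana} as one block (2 orders) and {Tao,Dev} as another (2 orders).
That leaves 5 units to arrange: 2 × 2 × 5! = 4 × 120 = 480.

480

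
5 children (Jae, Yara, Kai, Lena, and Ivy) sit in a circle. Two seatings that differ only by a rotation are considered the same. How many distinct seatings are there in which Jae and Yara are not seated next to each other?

12

All circular seatings of 5 people number (4)! = 24.
Seatings with Jae beside Yara: treat them as a block with 2 internal orders, giving 2 × (3)! = 12.
Subtracting, 24 − 12 = 12.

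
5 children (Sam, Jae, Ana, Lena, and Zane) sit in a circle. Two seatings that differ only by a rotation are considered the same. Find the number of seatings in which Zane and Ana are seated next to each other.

Treat {Zane, Ana} as one unit (2 internal orders) and seat the resulting 4 units around the table: (3)! circular arrangements.
So 2 × (3)! = 2 × 6 = 12.

12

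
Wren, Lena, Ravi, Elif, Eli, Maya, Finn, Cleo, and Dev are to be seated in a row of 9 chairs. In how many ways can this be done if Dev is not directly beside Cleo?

Of the 9! = 362880 arrangements, those with Dev and Cleo adjacent number 2 × 8! = 80640 (treat the pair as a block with 2 internal orders).
So 362880 − 80640 = 282240 arrangements keep them apart.

282240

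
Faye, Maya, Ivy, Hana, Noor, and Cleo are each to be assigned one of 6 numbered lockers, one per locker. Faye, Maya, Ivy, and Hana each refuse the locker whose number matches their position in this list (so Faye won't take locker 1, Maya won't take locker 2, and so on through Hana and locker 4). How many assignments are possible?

Let Aᵢ (for 1 ≤ i ≤ 4) be the placements that put person i in their forbidden locker. Any j of these fix j positions, leaving (6−j)! ways to fill the rest, and there are C(4,j) ways to pick which j.
By inclusion–exclusion, the number of valid placements is Σ_{j=0}^{4} (−1)^j C(4,j)·(6−j)!.
Computing: 720 − 480 + 144 − 24 + 2 = 362.

362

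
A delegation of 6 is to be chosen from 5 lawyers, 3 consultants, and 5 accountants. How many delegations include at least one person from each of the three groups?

1450

With no constraint there are C(13,6) = 1716 possible selections.
Subtract selections that omit an entire group: no lawyers → C(8,6) = 28; no consultants → C(10,6) = 210; no accountants → C(8,6) = 28.
Add back selections omitting two groups (i.e. drawn from a single group): C(5,6) + C(3,6) + C(5,6) = 0.
By inclusion–exclusion: 1716 − 266 + 0 = 1450.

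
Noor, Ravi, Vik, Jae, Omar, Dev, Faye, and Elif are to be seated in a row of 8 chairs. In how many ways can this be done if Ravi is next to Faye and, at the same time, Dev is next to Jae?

Treat {Ravi,Faye} as one block (2 orders) and {Dev,Jae} as another (2 orders).
That leaves 6 units to arrange: 2 × 2 × 6! = 4 × 720 = 2880.

2880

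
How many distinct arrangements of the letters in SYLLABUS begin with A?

1260

With the first slot taken by A, it remains to arrange the other 7 letters (SYLLBUS).
Those 7 letters have L appearing twice and S appearing twice, giving (7)!/(2!·2!) = 1260.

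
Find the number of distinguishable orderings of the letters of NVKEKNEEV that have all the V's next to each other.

1680

Treat the 2 copies of V as a single block. The multiset to arrange is then {VV, E, E, E, K, K, N, N}, 8 items in all.
That gives (8)!/(3!·2!·2!) = 1680 arrangements.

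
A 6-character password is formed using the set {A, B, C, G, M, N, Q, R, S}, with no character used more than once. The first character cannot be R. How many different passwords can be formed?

53760

The first character has 9−1 = 8 choices (anything except R).
The remaining 5 characters are filled from the other 8 symbols without repetition: 8 × 7 × 6 × 5 × 4 = 6720.
Total: 8 × 6720 = 53760.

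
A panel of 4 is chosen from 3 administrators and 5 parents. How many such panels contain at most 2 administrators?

Split by how many administrators are chosen (0 through 2).
Sum: C(3,0)·C(5,4) + C(3,1)·C(5,3) + C(3,2)·C(5,2) = 5 + 30 + 30 = 65.

65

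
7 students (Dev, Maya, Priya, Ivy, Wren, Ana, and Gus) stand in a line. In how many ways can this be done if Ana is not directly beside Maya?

There are 7! = 5040 arrangements in all. If Ana and Maya are adjacent, merging them into one block gives 2·(6)! = 1440 arrangements.
Complementary counting: 5040 − 1440 = 3600.

3600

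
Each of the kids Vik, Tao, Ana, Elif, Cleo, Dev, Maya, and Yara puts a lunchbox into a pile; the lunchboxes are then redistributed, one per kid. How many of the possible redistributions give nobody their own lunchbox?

Count assignments avoiding every fixed point. For any j of the 8 kids fixed to their own lunchbox, the other 8−j can be arranged in (8−j)! ways.
By inclusion–exclusion this is Σ_{j=0}^{8} (−1)^j C(8,j)·(8−j)!.
Computing: 40320 − 40320 + 20160 − 6720 + 1680 − 336 + 56 − 8 + 1 = 14833.

14833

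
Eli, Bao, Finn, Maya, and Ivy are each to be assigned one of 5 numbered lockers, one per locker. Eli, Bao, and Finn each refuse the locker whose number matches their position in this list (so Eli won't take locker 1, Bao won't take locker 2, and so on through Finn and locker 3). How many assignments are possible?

64

Let Aᵢ (for i ∈ {1, 2, 3}) be the placements that put person i in their forbidden locker. Any j of these fix j positions, leaving (5−j)! ways to fill the rest, and there are C(3,j) ways to pick which j.
By inclusion–exclusion, the number of valid placements is Σ_{j=0}^{3} (−1)^j C(3,j)·(5−j)!.
Computing: 120 − 72 + 18 − 2 = 64.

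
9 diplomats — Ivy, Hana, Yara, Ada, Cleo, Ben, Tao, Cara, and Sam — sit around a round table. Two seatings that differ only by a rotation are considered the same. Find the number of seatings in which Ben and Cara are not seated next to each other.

30240

Without the restriction there are (8)! = 40320 seatings.
Seatings with Ben beside Cara: treat them as a block with 2 internal orders, giving 2 × (7)! = 10080.
Subtracting, 40320 − 10080 = 30240.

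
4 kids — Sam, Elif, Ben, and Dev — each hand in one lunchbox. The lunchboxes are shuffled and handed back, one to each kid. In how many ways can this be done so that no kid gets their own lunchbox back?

9

Count assignments avoiding every fixed point. For any j of the 4 kids fixed to their own lunchbox, the other 4−j can be arranged in (4−j)! ways.
By inclusion–exclusion this is Σ_{j=0}^{4} (−1)^j C(4,j)·(4−j)!.
Computing: 24 − 24 + 12 − 4 + 1 = 9.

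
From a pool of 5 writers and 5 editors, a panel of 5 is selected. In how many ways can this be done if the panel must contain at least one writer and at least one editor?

250

Total 5-person selections from all 10: C(10,5) = 252.
Selections missing a whole group: no writers → C(5,5) = 1; no editors → C(5,5) = 1.
Both groups omitted at once is impossible, so 252 − 2 = 250.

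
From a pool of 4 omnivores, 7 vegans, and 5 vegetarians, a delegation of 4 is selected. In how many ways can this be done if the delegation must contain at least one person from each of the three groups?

910

Unrestricted: C(16,4) = 1820 ways to pick any 4 of the 16.
Selections missing a whole group: no omnivores → C(12,4) = 495; no vegans → C(9,4) = 126; no vegetarians → C(11,4) = 330.
Add back selections omitting two groups (i.e. drawn from a single group): C(4,4) + C(7,4) + C(5,4) = 41.
By inclusion–exclusion: 1820 − 951 + 41 = 910.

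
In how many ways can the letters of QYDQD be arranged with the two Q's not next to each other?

There are 5!/(2!·2!) = 30 arrangements of QYDQD in total.
If the two Q's are adjacent, glue them into one block, leaving 4 items to arrange: (4)!/(2!) = 12 ways.
Hence 30 − 12 = 18.

18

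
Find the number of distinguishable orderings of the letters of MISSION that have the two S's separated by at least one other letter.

900

There are 7!/(2!·2!) = 1260 arrangements of MISSION in total.
If the two S's are adjacent, glue them into one block, leaving 6 items to arrange: (6)!/(2!) = 360 ways.
Hence 1260 − 360 = 900.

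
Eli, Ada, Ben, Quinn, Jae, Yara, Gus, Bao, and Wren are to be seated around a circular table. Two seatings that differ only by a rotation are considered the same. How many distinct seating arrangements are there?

40320

Fix one person's seat to break rotational symmetry; the remaining 8 people can be arranged in (8)! = 40320 ways.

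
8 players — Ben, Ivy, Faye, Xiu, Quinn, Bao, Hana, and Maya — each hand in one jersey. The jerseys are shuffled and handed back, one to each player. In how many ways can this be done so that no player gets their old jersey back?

14833

Count assignments avoiding every fixed point. For any j of the 8 players fixed to their old jersey, the other 8−j can be arranged in (8−j)! ways.
By inclusion–exclusion this is Σ_{j=0}^{8} (−1)^j C(8,j)·(8−j)!.
Computing: 40320 − 40320 + 20160 − 6720 + 1680 − 336 + 56 − 8 + 1 = 14833.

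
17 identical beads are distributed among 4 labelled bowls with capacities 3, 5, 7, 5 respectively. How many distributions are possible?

Without the upper bounds there are C(20,3) = 1140 ways to split 17 among 4 bowls.
Subtract solutions that violate a single cap (substitute x_i' = x_i − (cap_i+1)): x_1 ≥ 4 gives C(16,3) = 560; x_2 ≥ 6 gives C(14,3) = 364; x_3 ≥ 8 gives C(12,3) = 220; x_4 ≥ 6 gives C(14,3) = 364. Together 1508.
Add back pairs where two caps are both exceeded: 120 + 56 + 120 + 20 + 56 + 20 = 392.
Subtract triples: 0 + 4 + 0 + 0 = 4.
By inclusion–exclusion the count is 1140 − 1508 + 392 − 4 = 20.

20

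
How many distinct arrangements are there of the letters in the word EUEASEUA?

The 8 letters of EUEASEUA have repeats: A appearing twice, E appearing 3 times, and U appearing twice.
So there are 8! / (3!·2!·2!) = 1680 distinguishable arrangements.

1680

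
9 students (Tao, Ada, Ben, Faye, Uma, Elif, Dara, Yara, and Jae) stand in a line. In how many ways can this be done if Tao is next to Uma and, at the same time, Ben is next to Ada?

Treat {Tao,Uma} as one block (2 orders) and {Ben,Ada} as another (2 orders).
That leaves 7 units to arrange: 2 × 2 × 7! = 4 × 5040 = 20160.

20160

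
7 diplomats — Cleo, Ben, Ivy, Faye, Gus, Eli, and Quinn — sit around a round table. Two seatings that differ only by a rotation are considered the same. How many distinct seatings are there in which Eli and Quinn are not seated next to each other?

480

Without the restriction there are (6)! = 720 seatings.
Seatings with Eli beside Quinn: treat them as a block with 2 internal orders, giving 2 × (5)! = 240.
Subtracting, 720 − 240 = 480.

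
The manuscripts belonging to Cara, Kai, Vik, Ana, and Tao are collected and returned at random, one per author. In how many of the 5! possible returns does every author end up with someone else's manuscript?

This is the derangement count D_5: permutations of 5 items with no fixed point.
By inclusion–exclusion this is Σ_{j=0}^{5} (−1)^j C(5,j)·(5−j)!.
Computing: 120 − 120 + 60 − 20 + 5 − 1 = 44.

44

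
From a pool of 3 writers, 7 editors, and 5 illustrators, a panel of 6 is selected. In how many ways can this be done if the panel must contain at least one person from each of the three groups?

With no constraint there are C(15,6) = 5005 possible selections.
Selections missing a whole group: no writers → C(12,6) = 924; no editors → C(8,6) = 28; no illustrators → C(10,6) = 210.
Add back selections omitting two groups (i.e. drawn from a single group): C(3,6) + C(7,6) + C(5,6) = 7.
By inclusion–exclusion: 5005 − 1162 + 7 = 3850.

3850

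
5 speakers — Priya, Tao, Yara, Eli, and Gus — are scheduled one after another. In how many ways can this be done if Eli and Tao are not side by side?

72

There are 5! = 120 arrangements in all. If Eli and Tao are adjacent, merging them into one block gives 2·(4)! = 48 arrangements.
Complementary counting: 120 − 48 = 72.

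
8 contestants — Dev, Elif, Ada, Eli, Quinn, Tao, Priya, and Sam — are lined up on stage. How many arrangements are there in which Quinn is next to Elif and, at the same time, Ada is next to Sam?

Treat {Quinn,Elif} as one block (2 orders) and {Ada,Sam} as another (2 orders).
That leaves 6 units to arrange: 2 × 2 × 6! = 4 × 720 = 2880.

2880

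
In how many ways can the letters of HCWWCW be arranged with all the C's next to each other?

20

Treat the 2 copies of C as a single block. The multiset to arrange is then {CC, H, W, W, W}, 5 items in all.
That gives (5)!/(3!) = 20 arrangements.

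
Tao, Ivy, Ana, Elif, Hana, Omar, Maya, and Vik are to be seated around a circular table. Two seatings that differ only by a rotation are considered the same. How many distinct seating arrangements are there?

5040

Fix one person's seat to break rotational symmetry; the remaining 7 people can be arranged in (7)! = 5040 ways.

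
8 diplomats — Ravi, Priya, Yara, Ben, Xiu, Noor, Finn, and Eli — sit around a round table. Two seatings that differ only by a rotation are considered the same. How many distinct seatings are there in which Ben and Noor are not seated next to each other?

3600

All circular seatings of 8 people number (7)! = 5040.
Seatings with Ben beside Noor: treat them as a block with 2 internal orders, giving 2 × (6)! = 1440.
Subtracting, 5040 − 1440 = 3600.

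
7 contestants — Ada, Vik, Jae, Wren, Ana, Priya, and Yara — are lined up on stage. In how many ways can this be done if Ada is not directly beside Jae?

There are 7! = 5040 arrangements in all. If Ada and Jae are adjacent, merging them into one block gives 2·(6)! = 1440 arrangements.
Complementary counting: 5040 − 1440 = 3600.

3600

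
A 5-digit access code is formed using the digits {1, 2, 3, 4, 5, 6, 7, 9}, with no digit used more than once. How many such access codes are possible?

6720

With no repetition, fill the 5 digits in order: 8 choices, then 7, down to 4.
8 × 7 × 6 × 5 × 4 = 6720.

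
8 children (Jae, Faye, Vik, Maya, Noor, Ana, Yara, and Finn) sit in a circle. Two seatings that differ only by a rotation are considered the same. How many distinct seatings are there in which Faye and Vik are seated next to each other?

1440

Glue Faye and Vik into a block (2 internal orders). Seating 7 units around a circle gives (6)! arrangements.
So 2 × (6)! = 2 × 720 = 1440.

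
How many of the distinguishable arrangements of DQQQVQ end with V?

Fix V in the last position and arrange the remaining 5 letters.
Those 5 letters have Q appearing 4 times, giving (5)!/(4!) = 5.

5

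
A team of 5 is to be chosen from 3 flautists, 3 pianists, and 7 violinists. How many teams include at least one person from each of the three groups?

798

Total 5-person selections from all 13: C(13,5) = 1287.
Subtract selections that omit an entire group: no flautists → C(10,5) = 252; no pianists → C(10,5) = 252; no violinists → C(6,5) = 6.
Add back selections omitting two groups (i.e. drawn from a single group): C(3,5) + C(3,5) + C(7,5) = 21.
By inclusion–exclusion: 1287 − 510 + 21 = 798.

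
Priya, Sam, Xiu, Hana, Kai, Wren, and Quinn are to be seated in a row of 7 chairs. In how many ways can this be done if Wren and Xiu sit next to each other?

1440

Place the 5 others and the Wren-Xiu pair as 6 objects in a line; the pair has 2 internal arrangements.
So the count is 2·(6)! = 1440.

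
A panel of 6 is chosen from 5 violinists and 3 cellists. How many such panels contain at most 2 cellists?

18

Split by how many cellists are chosen (0 through 2).
Sum: C(3,0)·C(5,6) + C(3,1)·C(5,5) + C(3,2)·C(5,4) = 0 + 3 + 15 = 18.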